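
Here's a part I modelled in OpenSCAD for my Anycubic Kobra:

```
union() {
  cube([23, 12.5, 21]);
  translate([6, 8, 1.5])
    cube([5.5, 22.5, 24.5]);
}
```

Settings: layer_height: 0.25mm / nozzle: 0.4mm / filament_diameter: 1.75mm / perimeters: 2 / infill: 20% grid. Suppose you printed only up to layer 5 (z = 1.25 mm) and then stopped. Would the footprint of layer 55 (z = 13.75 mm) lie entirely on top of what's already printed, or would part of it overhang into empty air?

Compare the two slices. At z = 1.25: the cube is present — its section is the full 23×12.5 rectangle (area 287.50 mm²); the cube at (6, 8) is not intersected at this z (z outside [1.5, 26]); Merging all regions: only the 23×12.5 cube is present, so the union is just that shape — area = 287.50 mm². At z = 13.75: the cube is present — its section is the full 23×12.5 rectangle (area 287.50 mm²); the 5.5×22.5 cube at (6, 8) contributes its full rectangle (area 123.75 mm²); Taking the union: the regions partially overlap — summed areas 411.25 mm² minus the doubly-counted overlap 24.75 mm² gives 386.50 mm² — area = 386.50 mm². Checking containment: at z = 13.75 the cross-section extends beyond the z = 1.25 cross-section by about 99.00 mm².

part overhangs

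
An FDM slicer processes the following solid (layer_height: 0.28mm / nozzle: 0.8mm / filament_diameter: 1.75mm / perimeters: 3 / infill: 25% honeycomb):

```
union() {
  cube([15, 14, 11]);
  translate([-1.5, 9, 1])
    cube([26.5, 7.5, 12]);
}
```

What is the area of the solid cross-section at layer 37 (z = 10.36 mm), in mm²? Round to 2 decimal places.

At z = 10.36 mm: the cube is present — its section is the full 15×14 rectangle (area 210.00 mm²); the cube at (-1.5, 9) (footprint 26.5×7.5) is included at this height (area 198.75 mm²); Taking the union: the regions partially overlap — summed areas 408.75 mm² minus the doubly-counted overlap 75.00 mm² gives 333.75 mm² — area = 333.75 mm². Overall, the cross-section is a single solid region. Net area = 333.75 mm².

333.75 mm²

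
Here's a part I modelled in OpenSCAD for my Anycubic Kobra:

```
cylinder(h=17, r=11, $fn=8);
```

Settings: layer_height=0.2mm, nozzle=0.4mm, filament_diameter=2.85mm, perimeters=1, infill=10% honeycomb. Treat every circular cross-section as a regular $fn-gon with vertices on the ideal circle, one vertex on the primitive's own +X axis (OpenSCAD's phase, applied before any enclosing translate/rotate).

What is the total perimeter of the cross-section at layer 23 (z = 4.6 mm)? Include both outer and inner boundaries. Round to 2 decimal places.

67.35 mm

At z = 4.6 mm: the cylinder: section is a regular 8-gon, circumradius r=11 (perimeter = 2·8·11.000·sin(180°/8) = 67.35 mm). Overall, the cross-section is a single solid region. Total boundary length (outer) = 67.35 mm.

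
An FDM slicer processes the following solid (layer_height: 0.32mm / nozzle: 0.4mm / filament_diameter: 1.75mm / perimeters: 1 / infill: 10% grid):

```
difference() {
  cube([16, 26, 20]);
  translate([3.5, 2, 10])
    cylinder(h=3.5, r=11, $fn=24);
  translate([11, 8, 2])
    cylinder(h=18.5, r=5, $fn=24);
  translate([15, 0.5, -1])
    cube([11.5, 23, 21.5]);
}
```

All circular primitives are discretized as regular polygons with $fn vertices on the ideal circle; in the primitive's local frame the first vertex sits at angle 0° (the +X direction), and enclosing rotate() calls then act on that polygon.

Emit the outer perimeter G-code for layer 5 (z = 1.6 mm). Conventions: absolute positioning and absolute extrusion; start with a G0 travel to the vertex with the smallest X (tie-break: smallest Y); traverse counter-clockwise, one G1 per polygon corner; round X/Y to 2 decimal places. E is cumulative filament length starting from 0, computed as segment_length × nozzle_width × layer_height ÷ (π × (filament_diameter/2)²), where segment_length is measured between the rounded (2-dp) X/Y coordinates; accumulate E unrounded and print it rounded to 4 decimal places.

G0 X0.00 Y0.00 Z1.60
G1 X16.00 Y0.00 E0.8515
G1 X16.00 Y0.50 E0.8781
G1 X15.00 Y0.50 E0.9313
G1 X15.00 Y23.50 E2.1553
G1 X16.00 Y23.50 E2.2085
G1 X16.00 Y26.00 E2.3415
G1 X0.00 Y26.00 E3.1930
G1 X0.00 Y0.00 E4.5766

At z = 1.6 mm: the 16×26 cube contributes its full rectangle; the cylinder at (3.5, 2) does not reach this height (z outside [10, 13.5]); the cylinder at (11, 8) does not reach this height (z outside [2, 20.5]); the cube at (15, 0.5) (footprint 11.5×23) is included at this height; Subtracting the remaining from the first: starting from the 16×26 cube, the 11.5×23 cube at (15, 0.5) partially overlaps it — only the 23.00 mm² overlap (of its 264.50 mm²) is removed, clipping the outline — 1 connected region. The outline is a single polygon with 8 vertices. Extrusion per mm of travel: 0.4 × 0.32 / (π × 0.875²) = 0.053216. Accumulating E over each segment gives final E = 4.5766.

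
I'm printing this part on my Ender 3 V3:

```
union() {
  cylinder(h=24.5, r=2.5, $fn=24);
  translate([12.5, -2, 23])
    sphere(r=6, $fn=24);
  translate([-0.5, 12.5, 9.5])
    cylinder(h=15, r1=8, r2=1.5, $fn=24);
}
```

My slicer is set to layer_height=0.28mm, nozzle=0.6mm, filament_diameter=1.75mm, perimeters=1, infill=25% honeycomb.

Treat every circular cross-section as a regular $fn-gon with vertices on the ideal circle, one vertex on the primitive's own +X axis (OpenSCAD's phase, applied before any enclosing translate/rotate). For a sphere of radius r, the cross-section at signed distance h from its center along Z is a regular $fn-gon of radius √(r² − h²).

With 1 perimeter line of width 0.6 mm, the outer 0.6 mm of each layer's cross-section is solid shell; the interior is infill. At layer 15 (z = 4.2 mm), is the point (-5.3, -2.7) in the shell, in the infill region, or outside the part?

outside

At z = 4.2 mm: the r=2.5 cylinder gives a regular 24-gon of circumradius 2.5 (constant along its height); the sphere at (12.5, -2) does not reach this height (|z−center|=18.800 > r=6); the cone at (-0.5, 12.5) is absent (z outside [9.5, 24.5]); Merging all regions: only the r=2.5 cylinder is present, so the union is just that shape — 1 connected region. Overall, the cross-section is a single solid region. The nearest boundary edge runs (-2.41, -0.65)→(-2.17, -1.25); distance from the point to it = 3.45 mm. The point is not inside any of the regions above, so it lies outside the cross-section (3.45 mm from the nearest boundary).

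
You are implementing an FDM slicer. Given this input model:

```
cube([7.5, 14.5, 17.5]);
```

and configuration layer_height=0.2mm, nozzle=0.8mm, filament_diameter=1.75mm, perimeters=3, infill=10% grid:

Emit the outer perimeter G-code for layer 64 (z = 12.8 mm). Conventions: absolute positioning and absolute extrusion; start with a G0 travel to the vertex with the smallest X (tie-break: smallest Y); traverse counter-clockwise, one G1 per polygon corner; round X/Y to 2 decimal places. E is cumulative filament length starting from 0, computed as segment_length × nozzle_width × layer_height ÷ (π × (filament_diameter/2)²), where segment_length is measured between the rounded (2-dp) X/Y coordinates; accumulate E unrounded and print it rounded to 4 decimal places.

At z = 12.8 mm: the cube is present — its section is the full 7.5×14.5 rectangle. The outline is a single polygon with 4 vertices. Extrusion per mm of travel: 0.8 × 0.2 / (π × 0.875²) = 0.066520. Accumulating E over each segment gives final E = 2.9269.

G0 X0.00 Y0.00 Z12.80
G1 X7.50 Y0.00 E0.4989
G1 X7.50 Y14.50 E1.4634
G1 X0.00 Y14.50 E1.9623
G1 X0.00 Y0.00 E2.9269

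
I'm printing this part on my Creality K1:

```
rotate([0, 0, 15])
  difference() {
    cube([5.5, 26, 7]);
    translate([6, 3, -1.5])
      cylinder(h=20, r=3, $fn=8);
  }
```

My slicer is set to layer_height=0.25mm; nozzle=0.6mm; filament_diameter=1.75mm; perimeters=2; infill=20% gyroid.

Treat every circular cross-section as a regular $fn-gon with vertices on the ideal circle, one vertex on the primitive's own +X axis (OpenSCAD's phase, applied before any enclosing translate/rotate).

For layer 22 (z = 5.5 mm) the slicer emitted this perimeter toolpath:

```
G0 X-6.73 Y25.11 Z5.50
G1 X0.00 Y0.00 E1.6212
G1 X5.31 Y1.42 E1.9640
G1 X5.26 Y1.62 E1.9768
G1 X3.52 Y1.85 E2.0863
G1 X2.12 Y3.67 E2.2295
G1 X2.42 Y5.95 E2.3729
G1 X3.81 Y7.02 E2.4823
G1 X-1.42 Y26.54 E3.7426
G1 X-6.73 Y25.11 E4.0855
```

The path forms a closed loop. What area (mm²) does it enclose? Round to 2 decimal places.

Apply the shoelace formula to the sequence of (X, Y) vertices; enclosed area = 133.13 mm².

133.13 mm²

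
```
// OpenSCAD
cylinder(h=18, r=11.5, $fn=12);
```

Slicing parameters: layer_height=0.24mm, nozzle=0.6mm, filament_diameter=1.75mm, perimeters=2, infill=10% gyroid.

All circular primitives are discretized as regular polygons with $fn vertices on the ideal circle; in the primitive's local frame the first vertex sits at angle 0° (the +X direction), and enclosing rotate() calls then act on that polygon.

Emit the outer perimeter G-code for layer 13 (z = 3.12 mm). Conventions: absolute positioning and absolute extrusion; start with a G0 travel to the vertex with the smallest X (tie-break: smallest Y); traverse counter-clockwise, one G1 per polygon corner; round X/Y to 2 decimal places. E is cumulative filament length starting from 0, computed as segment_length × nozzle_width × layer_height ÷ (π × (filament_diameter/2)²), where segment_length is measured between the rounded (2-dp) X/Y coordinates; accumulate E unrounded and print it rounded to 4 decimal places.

At z = 3.12 mm: the r=11.5 cylinder gives a regular 12-gon of circumradius 11.5 (constant along its height). The outline is a single polygon with 12 vertices. Extrusion per mm of travel: 0.6 × 0.24 / (π × 0.875²) = 0.059868. Accumulating E over each segment gives final E = 4.2768.

G0 X-11.50 Y0.00 Z3.12
G1 X-9.96 Y-5.75 E0.3564
G1 X-5.75 Y-9.96 E0.7128
G1 X0.00 Y-11.50 E1.0692
G1 X5.75 Y-9.96 E1.4256
G1 X9.96 Y-5.75 E1.7820
G1 X11.50 Y0.00 E2.1384
G1 X9.96 Y5.75 E2.4948
G1 X5.75 Y9.96 E2.8512
G1 X0.00 Y11.50 E3.2076
G1 X-5.75 Y9.96 E3.5640
G1 X-9.96 Y5.75 E3.9204
G1 X-11.50 Y0.00 E4.2768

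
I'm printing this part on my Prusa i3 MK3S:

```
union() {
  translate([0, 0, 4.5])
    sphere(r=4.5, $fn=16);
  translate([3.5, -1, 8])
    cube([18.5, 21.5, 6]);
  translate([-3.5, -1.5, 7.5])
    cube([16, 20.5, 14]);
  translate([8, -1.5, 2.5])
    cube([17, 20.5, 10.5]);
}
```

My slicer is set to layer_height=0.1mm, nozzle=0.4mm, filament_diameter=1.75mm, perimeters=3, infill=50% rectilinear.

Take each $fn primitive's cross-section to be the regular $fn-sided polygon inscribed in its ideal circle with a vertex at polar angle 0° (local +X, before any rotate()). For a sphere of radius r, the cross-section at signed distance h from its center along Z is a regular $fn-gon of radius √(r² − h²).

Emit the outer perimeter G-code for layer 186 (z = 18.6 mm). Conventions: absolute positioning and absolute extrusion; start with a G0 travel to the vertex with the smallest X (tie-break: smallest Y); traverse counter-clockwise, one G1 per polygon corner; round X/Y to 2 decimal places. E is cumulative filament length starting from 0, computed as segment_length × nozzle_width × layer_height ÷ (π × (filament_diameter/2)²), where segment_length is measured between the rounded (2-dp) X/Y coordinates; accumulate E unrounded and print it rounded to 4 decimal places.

At z = 18.6 mm: the sphere is not intersected at this z (|z−center|=14.100 > r=4.5); the cube at (3.5, -1) is absent (z outside [8, 14]); the 16×20.5 cube at (-3.5, -1.5) contributes its full rectangle; the cube at (8, -1.5) is not intersected at this z (z outside [2.5, 13]); Merging all regions: only the 16×20.5 cube at (-3.5, -1.5) is present, so the union is just that shape — 1 connected region. The outline is a single polygon with 4 vertices. Extrusion per mm of travel: 0.4 × 0.1 / (π × 0.875²) = 0.016630. Accumulating E over each segment gives final E = 1.2140.

G0 X-3.50 Y-1.50 Z18.60
G1 X12.50 Y-1.50 E0.2661
G1 X12.50 Y19.00 E0.6070
G1 X-3.50 Y19.00 E0.8731
G1 X-3.50 Y-1.50 E1.2140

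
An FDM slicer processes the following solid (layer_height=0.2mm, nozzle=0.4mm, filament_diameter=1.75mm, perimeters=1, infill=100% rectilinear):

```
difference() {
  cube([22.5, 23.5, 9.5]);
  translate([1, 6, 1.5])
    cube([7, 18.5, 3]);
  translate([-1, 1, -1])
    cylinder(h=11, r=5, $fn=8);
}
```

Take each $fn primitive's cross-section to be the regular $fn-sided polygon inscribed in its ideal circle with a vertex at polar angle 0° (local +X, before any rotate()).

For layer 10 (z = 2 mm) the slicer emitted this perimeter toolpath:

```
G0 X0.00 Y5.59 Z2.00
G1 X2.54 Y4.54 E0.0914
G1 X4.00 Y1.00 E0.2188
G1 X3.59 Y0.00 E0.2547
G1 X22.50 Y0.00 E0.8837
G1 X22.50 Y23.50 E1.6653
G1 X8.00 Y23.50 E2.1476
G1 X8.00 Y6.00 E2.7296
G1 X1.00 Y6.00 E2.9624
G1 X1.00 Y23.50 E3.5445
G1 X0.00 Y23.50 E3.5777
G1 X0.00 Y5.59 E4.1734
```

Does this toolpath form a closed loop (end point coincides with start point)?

Start point (G0): (0.00, 5.59). End point (last G1): the path returns to the start — closed.

yes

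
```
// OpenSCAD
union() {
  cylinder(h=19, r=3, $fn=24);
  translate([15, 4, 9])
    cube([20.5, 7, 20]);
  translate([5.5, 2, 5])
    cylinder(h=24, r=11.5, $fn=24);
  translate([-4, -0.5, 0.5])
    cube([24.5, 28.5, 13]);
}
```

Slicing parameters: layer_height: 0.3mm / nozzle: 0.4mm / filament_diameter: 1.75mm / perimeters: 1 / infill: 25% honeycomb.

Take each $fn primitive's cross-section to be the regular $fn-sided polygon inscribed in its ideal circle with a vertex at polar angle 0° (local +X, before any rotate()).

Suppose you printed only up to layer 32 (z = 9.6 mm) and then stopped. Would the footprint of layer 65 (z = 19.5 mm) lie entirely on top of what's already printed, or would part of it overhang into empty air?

entirely on top

Compare the two slices. At z = 9.6: the cylinder: section is a regular 24-gon, circumradius r=3 (area = (24/2)·3.000²·sin(360°/24) = 27.95 mm²); the 20.5×7 cube at (15, 4) contributes its full rectangle (area 143.50 mm²); the cylinder at (5.5, 2): section is a regular 24-gon, circumradius r=11.5 (area = (24/2)·11.500²·sin(360°/24) = 410.75 mm²); the 24.5×28.5 cube at (-4, -0.5) contributes its full rectangle (area 698.25 mm²); Merging all regions: the regions partially overlap — summed areas 1280.45 mm² minus the doubly-counted overlap 315.54 mm² gives 964.91 mm² — area = 964.91 mm². At z = 19.5: the cylinder does not reach this height (z outside [0, 19]); the cube at (15, 4) (footprint 20.5×7) is included at this height (area 143.50 mm²); the r=11.5 cylinder at (5.5, 2) gives a regular 24-gon of circumradius 11.5 (constant along its height) (area = (24/2)·11.500²·sin(360°/24) = 410.75 mm²); the cube at (-4, -0.5) does not reach this height (z outside [0.5, 13.5]); Merging all regions: the regions partially overlap — summed areas 554.25 mm² minus the doubly-counted overlap 4.64 mm² gives 549.61 mm² — area = 549.61 mm². Checking containment: the cross-section at z = 19.5 is a subset of the cross-section at z = 9.6.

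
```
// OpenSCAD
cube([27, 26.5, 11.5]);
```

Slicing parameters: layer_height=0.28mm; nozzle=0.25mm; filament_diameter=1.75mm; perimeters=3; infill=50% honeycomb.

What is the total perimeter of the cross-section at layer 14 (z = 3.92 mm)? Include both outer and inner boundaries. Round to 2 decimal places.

107.00 mm

At z = 3.92 mm: the cube is present — its section is the full 27×26.5 rectangle (perimeter 107.00 mm). Overall, the cross-section is a single solid region. Total boundary length (outer) = 107.00 mm.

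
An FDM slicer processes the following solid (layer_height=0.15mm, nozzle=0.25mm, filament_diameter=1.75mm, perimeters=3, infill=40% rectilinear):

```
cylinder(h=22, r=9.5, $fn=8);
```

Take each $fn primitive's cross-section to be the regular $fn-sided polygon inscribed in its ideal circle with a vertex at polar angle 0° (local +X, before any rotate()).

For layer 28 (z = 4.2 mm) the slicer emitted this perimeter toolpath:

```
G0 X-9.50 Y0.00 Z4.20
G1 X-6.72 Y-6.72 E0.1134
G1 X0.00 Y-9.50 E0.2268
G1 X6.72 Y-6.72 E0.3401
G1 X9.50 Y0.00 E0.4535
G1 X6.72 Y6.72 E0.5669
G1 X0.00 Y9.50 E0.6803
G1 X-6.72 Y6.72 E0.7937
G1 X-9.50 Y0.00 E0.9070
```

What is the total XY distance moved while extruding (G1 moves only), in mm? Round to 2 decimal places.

Sum the Euclidean lengths of each G1 segment: total = 58.18 mm.

58.18 mm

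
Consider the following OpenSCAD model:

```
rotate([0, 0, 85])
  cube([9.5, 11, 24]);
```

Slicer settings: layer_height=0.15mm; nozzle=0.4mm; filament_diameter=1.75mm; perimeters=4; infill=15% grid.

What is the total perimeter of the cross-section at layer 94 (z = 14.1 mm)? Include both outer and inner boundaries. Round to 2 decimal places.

41.00 mm

At z = 14.1 mm: the cube is present — its section is the full 9.5×11 rectangle (perimeter 41.00 mm); (whole slice rotated 85° about Z — lengths, areas and connectivity unchanged). Overall, the cross-section is a single solid region. Total boundary length (outer) = 41.00 mm.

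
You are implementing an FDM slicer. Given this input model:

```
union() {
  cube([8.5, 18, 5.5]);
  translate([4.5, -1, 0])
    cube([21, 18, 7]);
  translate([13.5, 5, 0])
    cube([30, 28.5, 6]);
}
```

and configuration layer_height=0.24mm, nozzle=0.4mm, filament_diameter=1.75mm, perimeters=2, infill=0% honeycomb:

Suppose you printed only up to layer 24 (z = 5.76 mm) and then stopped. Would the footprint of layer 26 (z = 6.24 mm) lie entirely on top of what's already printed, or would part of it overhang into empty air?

entirely on top

Compare the two slices. At z = 5.76: the cube is not intersected at this z (z outside [0, 5.5]); the cube at (4.5, -1) is present — its section is the full 21×18 rectangle (area 378.00 mm²); the 30×28.5 cube at (13.5, 5) contributes its full rectangle (area 855.00 mm²); Merging all regions: the regions partially overlap — summed areas 1233.00 mm² minus the doubly-counted overlap 144.00 mm² gives 1089.00 mm² — area = 1089.00 mm². At z = 6.24: the cube is absent (z outside [0, 5.5]); the 21×18 cube at (4.5, -1) contributes its full rectangle (area 378.00 mm²); the cube at (13.5, 5) is not intersected at this z (z outside [0, 6]); Combining (union): only the 21×18 cube at (4.5, -1) is present, so the union is just that shape — area = 378.00 mm². Checking containment: the cross-section at z = 6.24 is a subset of the cross-section at z = 5.76.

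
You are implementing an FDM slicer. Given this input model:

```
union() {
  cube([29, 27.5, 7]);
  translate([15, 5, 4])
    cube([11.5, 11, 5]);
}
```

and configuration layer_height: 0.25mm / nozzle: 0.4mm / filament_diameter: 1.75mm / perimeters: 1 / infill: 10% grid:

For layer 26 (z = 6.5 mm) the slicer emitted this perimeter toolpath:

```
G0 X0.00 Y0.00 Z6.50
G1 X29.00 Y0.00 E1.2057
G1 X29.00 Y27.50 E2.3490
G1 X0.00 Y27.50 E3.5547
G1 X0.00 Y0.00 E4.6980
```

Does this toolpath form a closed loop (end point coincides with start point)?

Start point (G0): (0.00, 0.00). End point (last G1): the path returns to the start — closed.

yes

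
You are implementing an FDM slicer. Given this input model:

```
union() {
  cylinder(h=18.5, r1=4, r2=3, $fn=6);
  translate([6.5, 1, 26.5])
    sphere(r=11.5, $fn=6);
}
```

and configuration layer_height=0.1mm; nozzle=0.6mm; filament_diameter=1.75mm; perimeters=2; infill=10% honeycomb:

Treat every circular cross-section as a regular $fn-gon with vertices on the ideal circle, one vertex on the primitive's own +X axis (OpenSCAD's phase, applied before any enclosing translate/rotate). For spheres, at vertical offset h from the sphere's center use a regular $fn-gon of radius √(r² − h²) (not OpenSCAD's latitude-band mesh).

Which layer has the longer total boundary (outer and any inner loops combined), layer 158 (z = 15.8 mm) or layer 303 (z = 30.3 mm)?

layer 303 (z = 30.3 mm)

Layer 158 (z = 15.8): the cone (r1=4→r2=3) has section circumradius 3.146 here — a regular 6-gon (perimeter = 2·6·3.146·sin(180°/6) = 18.88 mm); the r=11.5 sphere at (6.5, 1) slices to a regular 6-gon of circumradius 4.214 (√(r²−h²) with h=10.7 from center) (perimeter = 2·6·4.214·sin(180°/6) = 25.29 mm); Merging all regions: the regions partially overlap (shared area 0.35 mm²), so the edge portions inside another operand are dropped and the merged outline is re-measured after clipping — boundary = 40.72 mm. So its perimeter = 40.72 mm. Layer 303 (z = 30.3): the cone is not intersected at this z (z outside [0, 18.5]); the r=11.5 sphere at (6.5, 1) slices to a regular 6-gon of circumradius 10.854 (√(r²−h²) with h=3.8 from center) (perimeter = 2·6·10.854·sin(180°/6) = 65.12 mm); Taking the union: only the r=11.5 sphere at (6.5, 1) is present, so the union is just that shape — boundary = 65.12 mm. So its perimeter = 65.12 mm. Layer 303 is larger (65.12 vs 40.72 mm).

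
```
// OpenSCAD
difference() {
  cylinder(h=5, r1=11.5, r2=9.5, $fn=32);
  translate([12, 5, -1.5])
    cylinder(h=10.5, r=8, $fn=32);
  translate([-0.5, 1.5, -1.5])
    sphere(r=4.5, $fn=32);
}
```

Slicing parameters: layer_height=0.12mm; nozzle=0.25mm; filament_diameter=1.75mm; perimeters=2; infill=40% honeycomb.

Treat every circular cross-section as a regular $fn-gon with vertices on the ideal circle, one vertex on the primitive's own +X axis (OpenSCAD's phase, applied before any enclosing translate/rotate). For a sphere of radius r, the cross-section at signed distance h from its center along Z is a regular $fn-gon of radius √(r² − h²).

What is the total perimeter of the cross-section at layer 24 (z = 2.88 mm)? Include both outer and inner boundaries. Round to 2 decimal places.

At z = 2.88 mm: the cone (r1=11.5→r2=9.5) has section circumradius 10.348 here — a regular 32-gon (perimeter = 2·32·10.348·sin(180°/32) = 64.91 mm); the r=8 cylinder at (12, 5) contributes a regular 32-gon of circumradius 8 (perimeter = 2·32·8.000·sin(180°/32) = 50.18 mm); the r=4.5 sphere at (-0.5, 1.5) slices to a regular 32-gon of circumradius 1.032 (√(r²−h²) with h=4.38 from center) (perimeter = 2·32·1.032·sin(180°/32) = 6.48 mm); Subtracting the remaining from the first: starting from the cone, the r=8 cylinder at (12, 5) partially overlaps it — only the 46.28 mm² overlap (of its 199.77 mm²) is removed, clipping the outline; the r=4.5 sphere at (-0.5, 1.5) lies wholly inside it (removes its full 3.33 mm² and its 6.48 mm outline becomes a hole wall) — boundary (outer + 1 inner loop) = 72.37 mm. Overall, the cross-section is one region with 1 hole. Total boundary length (outer + inner) = 72.37 mm.

72.37 mm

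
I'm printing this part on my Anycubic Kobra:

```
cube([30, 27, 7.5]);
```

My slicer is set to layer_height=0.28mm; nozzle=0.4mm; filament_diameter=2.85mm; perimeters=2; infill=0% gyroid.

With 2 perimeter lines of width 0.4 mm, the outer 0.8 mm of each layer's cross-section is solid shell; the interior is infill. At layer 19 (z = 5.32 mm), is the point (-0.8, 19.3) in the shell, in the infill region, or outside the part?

At z = 5.32 mm: the 30×27 cube contributes its full rectangle. Overall, the cross-section is a single solid region. The nearest boundary edge runs (0.00, 27.00)→(0.00, 0.00); distance from the point to it = 0.80 mm. The point is not inside any of the regions above, so it lies outside the cross-section (0.80 mm from the nearest boundary).

outside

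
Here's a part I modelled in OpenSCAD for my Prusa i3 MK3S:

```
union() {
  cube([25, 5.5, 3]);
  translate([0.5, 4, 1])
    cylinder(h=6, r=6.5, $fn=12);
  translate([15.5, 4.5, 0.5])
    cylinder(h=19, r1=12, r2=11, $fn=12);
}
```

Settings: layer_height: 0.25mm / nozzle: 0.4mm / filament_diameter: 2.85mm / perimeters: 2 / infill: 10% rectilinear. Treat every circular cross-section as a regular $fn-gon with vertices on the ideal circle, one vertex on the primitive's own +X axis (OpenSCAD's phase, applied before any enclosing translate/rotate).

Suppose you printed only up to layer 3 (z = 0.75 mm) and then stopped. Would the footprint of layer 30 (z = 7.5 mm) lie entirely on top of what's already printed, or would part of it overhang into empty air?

entirely on top

Compare the two slices. At z = 0.75: the cube is present — its section is the full 25×5.5 rectangle (area 137.50 mm²); the cylinder at (0.5, 4) is not intersected at this z (z outside [1, 7]); the cone at (15.5, 4.5) contributes a regular 12-gon of circumradius 11.987 (interpolated between r1=12 and r2=11 at t=0.013) (area = (12/2)·11.987²·sin(360°/12) = 431.05 mm²); Combining (union): the regions partially overlap — summed areas 568.55 mm² minus the doubly-counted overlap 115.33 mm² gives 453.22 mm² — area = 453.22 mm². At z = 7.5: the cube is absent (z outside [0, 3]); the cylinder at (0.5, 4) is not intersected at this z (z outside [1, 7]); the cone at (15.5, 4.5): at t=0.368 of its height the radius interpolates to r₁+(r₂−r₁)t = 11.632, giving a regular 12-gon of that circumradius (area = (12/2)·11.632²·sin(360°/12) = 405.88 mm²); Taking the union: only the cone at (15.5, 4.5) is present, so the union is just that shape — area = 405.88 mm². Checking containment: the cross-section at z = 7.5 is a subset of the cross-section at z = 0.75.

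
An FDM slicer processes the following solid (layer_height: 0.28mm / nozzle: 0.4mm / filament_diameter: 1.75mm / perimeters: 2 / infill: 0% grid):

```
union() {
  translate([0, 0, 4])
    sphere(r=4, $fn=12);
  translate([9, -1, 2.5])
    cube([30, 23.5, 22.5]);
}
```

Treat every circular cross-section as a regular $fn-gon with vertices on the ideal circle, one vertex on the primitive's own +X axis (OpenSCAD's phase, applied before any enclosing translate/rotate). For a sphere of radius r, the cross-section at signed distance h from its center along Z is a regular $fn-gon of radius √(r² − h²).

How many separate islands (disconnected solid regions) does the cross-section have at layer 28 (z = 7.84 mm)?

At z = 7.84 mm: the r=4 sphere contributes a regular 12-gon of circumradius √(4²−3.84²) = 1.120; the cube at (9, -1) (footprint 30×23.5) is included at this height; Combining (union): the 2 present regions are separate (no shared area or edge), so areas and boundary lengths simply add and each stays a separate island — 2 connected regions. Overall, the cross-section has 2 separate islands. Island count = 2.

2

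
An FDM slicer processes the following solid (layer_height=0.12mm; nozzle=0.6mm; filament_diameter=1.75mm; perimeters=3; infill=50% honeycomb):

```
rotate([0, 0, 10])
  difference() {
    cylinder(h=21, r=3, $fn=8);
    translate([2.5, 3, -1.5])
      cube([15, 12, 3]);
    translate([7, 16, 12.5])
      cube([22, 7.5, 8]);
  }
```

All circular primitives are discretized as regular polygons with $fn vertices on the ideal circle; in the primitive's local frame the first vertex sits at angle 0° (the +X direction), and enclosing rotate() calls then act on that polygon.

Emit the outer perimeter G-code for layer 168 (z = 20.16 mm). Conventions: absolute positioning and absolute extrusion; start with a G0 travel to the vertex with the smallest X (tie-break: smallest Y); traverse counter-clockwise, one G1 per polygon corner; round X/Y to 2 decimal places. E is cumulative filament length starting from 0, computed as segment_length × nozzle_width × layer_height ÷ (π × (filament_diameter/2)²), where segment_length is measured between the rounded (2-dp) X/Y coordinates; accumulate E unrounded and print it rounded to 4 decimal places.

G0 X-2.95 Y-0.52 Z20.16
G1 X-1.72 Y-2.46 E0.0688
G1 X0.52 Y-2.95 E0.1374
G1 X2.46 Y-1.72 E0.2062
G1 X2.95 Y0.52 E0.2748
G1 X1.72 Y2.46 E0.3436
G1 X-0.52 Y2.95 E0.4122
G1 X-2.46 Y1.72 E0.4810
G1 X-2.95 Y-0.52 E0.5496

At z = 20.16 mm: the r=3 cylinder gives a regular 8-gon of circumradius 3 (constant along its height); the cube at (2.5, 3) is absent (z outside [-1.5, 1.5]); the cube at (7, 16) is present — its section is the full 22×7.5 rectangle; After the difference (first − rest): starting from the r=3 cylinder, the 22×7.5 cube at (7, 16) misses the remaining region (no effect) — 1 connected region; (rotated 10° about Z; rotation is an isometry so areas/perimeters/island counts are preserved). The outline is a single polygon with 8 vertices. Extrusion per mm of travel: 0.6 × 0.12 / (π × 0.875²) = 0.029934. Accumulating E over each segment gives final E = 0.5496.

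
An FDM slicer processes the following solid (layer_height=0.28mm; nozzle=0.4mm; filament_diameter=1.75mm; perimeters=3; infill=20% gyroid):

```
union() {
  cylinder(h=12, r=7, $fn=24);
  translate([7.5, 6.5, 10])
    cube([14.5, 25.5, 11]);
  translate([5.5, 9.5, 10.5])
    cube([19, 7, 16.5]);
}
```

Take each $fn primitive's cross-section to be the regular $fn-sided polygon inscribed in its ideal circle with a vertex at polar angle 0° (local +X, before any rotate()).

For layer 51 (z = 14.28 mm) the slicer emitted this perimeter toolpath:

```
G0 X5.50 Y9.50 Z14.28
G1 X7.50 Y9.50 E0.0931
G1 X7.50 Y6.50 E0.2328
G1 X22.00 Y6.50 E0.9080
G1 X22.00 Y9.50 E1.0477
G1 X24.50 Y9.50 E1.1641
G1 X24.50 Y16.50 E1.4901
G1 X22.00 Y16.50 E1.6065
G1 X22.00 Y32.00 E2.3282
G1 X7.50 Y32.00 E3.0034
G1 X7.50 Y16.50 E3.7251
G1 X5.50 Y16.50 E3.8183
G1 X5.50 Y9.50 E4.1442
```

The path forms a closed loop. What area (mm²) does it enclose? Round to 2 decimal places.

401.25 mm²

Apply the shoelace formula to the sequence of (X, Y) vertices; enclosed area = 401.25 mm².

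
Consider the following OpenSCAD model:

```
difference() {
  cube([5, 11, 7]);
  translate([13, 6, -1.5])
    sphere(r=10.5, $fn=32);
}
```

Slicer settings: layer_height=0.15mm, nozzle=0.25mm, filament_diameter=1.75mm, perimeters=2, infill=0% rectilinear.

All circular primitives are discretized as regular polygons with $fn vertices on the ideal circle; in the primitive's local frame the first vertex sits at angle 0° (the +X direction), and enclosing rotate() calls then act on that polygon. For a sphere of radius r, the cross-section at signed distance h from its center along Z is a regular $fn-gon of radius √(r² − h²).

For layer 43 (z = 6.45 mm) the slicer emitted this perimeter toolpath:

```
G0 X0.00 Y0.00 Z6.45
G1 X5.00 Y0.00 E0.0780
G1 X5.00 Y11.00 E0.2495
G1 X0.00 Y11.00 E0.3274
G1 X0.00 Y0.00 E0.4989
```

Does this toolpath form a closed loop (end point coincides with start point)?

Start point (G0): (0.00, 0.00). End point (last G1): the path returns to the start — closed.

yes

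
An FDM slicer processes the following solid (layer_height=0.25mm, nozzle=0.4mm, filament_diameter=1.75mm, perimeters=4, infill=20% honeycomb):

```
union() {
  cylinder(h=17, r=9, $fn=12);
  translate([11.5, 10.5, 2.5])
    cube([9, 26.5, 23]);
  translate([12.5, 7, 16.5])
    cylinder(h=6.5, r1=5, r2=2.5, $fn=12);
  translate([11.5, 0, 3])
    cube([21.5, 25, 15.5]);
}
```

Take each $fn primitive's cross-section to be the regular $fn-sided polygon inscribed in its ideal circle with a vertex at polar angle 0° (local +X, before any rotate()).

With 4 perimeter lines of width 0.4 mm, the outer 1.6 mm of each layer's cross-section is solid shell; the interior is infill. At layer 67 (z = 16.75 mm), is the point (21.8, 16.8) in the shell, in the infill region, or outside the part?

infill

At z = 16.75 mm: the r=9 cylinder contributes a regular 12-gon of circumradius 9; the 9×26.5 cube at (11.5, 10.5) contributes its full rectangle; the cone at (12.5, 7) (r1=5→r2=2.5) has section circumradius 4.904 here — a regular 12-gon; the cube at (11.5, 0) (footprint 21.5×25) is included at this height; Taking the union: the regions partially overlap (shared area 176.11 mm²), so overlapping operands fuse into one piece — 2 connected regions. Overall, the cross-section has 2 separate islands. The nearest boundary edge runs (20.50, 25.00)→(33.00, 25.00); distance from the point to it = 8.20 mm. (Shell/infill is judged within the island containing the point — the largest one.) The point is inside the cross-section and 8.20 mm from the nearest boundary — more than the 1.6 mm shell width (4 × 0.4), so it's in the infill interior.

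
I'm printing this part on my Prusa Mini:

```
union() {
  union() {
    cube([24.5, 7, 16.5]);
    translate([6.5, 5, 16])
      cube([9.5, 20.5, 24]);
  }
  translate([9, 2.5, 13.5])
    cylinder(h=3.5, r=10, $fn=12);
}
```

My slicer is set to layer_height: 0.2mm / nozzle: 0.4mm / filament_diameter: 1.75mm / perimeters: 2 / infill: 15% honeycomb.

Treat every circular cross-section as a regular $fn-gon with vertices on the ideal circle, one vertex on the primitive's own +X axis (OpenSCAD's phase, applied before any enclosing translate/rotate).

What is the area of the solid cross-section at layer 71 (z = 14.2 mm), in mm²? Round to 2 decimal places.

342.13 mm²

At z = 14.2 mm: the cube (footprint 24.5×7) is included at this height (area 171.50 mm²); the cube at (6.5, 5) is absent (z outside [16, 40]); Taking the union: only the 24.5×7 cube is present, so the union is just that shape — area = 171.50 mm²; the r=10 cylinder at (9, 2.5) contributes a regular 12-gon of circumradius 10 (area = (12/2)·10.000²·sin(360°/12) = 300.00 mm²); Merging all regions: the regions partially overlap — summed areas 471.50 mm² minus the doubly-counted overlap 129.37 mm² gives 342.13 mm² — area = 342.13 mm². Overall, the cross-section is a single solid region. Net area = 342.13 mm².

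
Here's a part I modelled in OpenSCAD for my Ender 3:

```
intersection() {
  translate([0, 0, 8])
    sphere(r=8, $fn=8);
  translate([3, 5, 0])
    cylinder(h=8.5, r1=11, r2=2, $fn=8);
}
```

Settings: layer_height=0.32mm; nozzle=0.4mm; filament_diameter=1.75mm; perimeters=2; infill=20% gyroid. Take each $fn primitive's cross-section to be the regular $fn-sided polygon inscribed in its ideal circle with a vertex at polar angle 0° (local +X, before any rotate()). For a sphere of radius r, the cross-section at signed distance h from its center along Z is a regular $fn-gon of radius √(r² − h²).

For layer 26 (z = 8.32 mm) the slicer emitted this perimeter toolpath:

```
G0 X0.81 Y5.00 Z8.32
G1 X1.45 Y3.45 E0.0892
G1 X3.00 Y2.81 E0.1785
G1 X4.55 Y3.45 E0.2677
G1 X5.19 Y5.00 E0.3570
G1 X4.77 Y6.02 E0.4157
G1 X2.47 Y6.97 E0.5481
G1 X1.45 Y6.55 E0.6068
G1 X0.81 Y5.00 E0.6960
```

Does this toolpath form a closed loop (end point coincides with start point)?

yes

Start point (G0): (0.81, 5.00). End point (last G1): the path returns to the start — closed.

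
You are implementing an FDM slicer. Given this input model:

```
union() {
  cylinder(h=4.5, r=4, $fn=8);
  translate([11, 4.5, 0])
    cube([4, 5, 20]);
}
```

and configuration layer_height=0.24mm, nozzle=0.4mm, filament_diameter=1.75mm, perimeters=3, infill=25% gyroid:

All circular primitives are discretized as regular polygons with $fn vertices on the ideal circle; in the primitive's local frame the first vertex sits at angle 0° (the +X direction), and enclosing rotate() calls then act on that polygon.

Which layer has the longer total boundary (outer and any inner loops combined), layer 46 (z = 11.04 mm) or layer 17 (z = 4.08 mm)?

Layer 46 (z = 11.04): the cylinder does not reach this height (z outside [0, 4.5]); the cube at (11, 4.5) is present — its section is the full 4×5 rectangle (perimeter 18.00 mm); Combining (union): only the 4×5 cube at (11, 4.5) is present, so the union is just that shape — boundary = 18.00 mm. So its perimeter = 18.00 mm. Layer 17 (z = 4.08): the r=4 cylinder contributes a regular 8-gon of circumradius 4 (perimeter = 2·8·4.000·sin(180°/8) = 24.49 mm); the cube at (11, 4.5) (footprint 4×5) is included at this height (perimeter 18.00 mm); Combining (union): the 2 present regions are separate (no shared area or edge), so areas and boundary lengths simply add and each stays a separate island — boundary = 42.49 mm. So its perimeter = 42.49 mm. Layer 17 is larger (42.49 vs 18.00 mm).

layer 17 (z = 4.08 mm)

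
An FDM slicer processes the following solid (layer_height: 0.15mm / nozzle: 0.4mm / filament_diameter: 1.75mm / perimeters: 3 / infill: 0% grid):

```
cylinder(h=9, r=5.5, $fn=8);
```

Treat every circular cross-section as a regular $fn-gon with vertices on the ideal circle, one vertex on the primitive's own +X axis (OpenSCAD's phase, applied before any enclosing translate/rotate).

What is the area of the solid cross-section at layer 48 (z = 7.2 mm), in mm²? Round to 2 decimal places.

At z = 7.2 mm: the cylinder: section is a regular 8-gon, circumradius r=5.5 (area = (8/2)·5.500²·sin(360°/8) = 85.56 mm²). Overall, the cross-section is a single solid region. Net area = 85.56 mm².

85.56 mm²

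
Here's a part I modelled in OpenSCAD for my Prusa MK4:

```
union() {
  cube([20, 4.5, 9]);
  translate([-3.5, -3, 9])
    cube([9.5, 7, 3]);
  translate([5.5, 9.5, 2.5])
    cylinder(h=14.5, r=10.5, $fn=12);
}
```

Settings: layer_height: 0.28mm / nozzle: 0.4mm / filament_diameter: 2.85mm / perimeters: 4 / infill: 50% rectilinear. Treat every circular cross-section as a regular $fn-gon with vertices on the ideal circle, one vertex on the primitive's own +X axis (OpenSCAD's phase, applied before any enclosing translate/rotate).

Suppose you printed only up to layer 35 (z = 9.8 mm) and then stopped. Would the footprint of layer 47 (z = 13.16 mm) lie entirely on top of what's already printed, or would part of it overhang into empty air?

Compare the two slices. At z = 9.8: the cube is not intersected at this z (z outside [0, 9]); the cube at (-3.5, -3) is present — its section is the full 9.5×7 rectangle (area 66.50 mm²); the cylinder at (5.5, 9.5): section is a regular 12-gon, circumradius r=10.5 (area = (12/2)·10.500²·sin(360°/12) = 330.75 mm²); Taking the union: the regions partially overlap — summed areas 397.25 mm² minus the doubly-counted overlap 31.48 mm² gives 365.77 mm² — area = 365.77 mm². At z = 13.16: the cube is absent (z outside [0, 9]); the cube at (-3.5, -3) is absent (z outside [9, 12]); the r=10.5 cylinder at (5.5, 9.5) contributes a regular 12-gon of circumradius 10.5 (area = (12/2)·10.500²·sin(360°/12) = 330.75 mm²); Merging all regions: only the r=10.5 cylinder at (5.5, 9.5) is present, so the union is just that shape — area = 330.75 mm². Checking containment: the cross-section at z = 13.16 is a subset of the cross-section at z = 9.8.

entirely on top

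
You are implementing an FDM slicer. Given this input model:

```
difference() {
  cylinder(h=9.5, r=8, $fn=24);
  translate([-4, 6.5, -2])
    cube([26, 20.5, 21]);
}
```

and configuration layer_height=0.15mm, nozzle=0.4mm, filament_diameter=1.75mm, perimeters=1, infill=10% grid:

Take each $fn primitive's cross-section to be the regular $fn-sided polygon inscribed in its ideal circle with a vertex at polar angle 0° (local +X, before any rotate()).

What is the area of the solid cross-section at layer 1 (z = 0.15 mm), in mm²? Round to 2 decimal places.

189.81 mm²

At z = 0.15 mm: the r=8 cylinder contributes a regular 24-gon of circumradius 8 (area = (24/2)·8.000²·sin(360°/24) = 198.77 mm²); the 26×20.5 cube at (-4, 6.5) contributes its full rectangle (area 533.00 mm²); Taking the first minus the rest: starting from the r=8 cylinder (198.77 mm²), the 26×20.5 cube at (-4, 6.5) partially overlaps it — only the 8.96 mm² overlap (of its 533.00 mm²) is removed, clipping the outline — area = 189.81 mm². Overall, the cross-section is a single solid region. Net area = 189.81 mm².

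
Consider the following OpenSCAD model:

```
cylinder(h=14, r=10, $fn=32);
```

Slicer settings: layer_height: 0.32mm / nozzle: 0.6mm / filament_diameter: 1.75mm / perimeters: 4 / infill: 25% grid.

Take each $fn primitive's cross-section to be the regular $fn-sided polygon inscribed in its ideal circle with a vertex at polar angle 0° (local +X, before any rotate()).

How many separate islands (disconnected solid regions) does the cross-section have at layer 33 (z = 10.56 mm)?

1

At z = 10.56 mm: the r=10 cylinder gives a regular 32-gon of circumradius 10 (constant along its height). Overall, the cross-section is a single solid region. Island count = 1.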